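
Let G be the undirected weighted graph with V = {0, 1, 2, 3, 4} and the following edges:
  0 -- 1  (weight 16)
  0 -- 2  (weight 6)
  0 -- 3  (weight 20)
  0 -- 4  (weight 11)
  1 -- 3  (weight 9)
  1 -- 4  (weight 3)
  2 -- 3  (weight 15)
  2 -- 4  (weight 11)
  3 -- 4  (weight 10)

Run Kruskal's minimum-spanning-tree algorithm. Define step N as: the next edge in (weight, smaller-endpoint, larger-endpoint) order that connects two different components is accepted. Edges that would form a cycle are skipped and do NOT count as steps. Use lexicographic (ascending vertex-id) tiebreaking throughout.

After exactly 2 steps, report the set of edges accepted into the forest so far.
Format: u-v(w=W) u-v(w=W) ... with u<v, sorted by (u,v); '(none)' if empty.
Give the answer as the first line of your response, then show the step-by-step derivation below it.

0-2(w=6) 1-4(w=3)

step 1: add edge 1-4 (w=3); MST = {1-4(w=3)}
step 2: add edge 0-2 (w=6); MST = {0-2(w=6) 1-4(w=3)}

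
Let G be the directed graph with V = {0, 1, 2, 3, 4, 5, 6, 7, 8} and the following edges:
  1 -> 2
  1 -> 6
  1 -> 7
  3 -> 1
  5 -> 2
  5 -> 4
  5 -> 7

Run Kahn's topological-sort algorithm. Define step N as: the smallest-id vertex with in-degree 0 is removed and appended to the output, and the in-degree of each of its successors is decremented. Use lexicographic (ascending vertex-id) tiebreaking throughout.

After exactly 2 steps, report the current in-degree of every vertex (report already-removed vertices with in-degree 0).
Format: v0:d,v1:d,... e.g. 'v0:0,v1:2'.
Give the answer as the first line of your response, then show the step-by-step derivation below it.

v0:0,v1:0,v2:2,v3:0,v4:1,v5:0,v6:1,v7:2,v8:0

step 1: output 0; order=[0]; indeg=(0,1,2,0,1,0,1,2,0)
step 2: output 3; order=[0,3]; indeg=(0,0,2,0,1,0,1,2,0)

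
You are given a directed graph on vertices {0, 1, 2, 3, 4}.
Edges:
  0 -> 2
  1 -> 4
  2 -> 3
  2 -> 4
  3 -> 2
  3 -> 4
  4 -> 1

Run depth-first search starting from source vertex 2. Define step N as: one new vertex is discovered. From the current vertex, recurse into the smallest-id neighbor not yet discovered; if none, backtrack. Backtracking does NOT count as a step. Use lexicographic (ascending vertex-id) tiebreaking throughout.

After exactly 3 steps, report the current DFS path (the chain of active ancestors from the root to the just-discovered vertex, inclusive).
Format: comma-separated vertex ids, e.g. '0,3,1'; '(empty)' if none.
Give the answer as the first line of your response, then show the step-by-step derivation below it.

2,3,4

step 1: discover 2; path=2; order=2
step 2: discover 3; path=2>3; order=2,3
step 3: discover 4; path=2>3>4; order=2,3,4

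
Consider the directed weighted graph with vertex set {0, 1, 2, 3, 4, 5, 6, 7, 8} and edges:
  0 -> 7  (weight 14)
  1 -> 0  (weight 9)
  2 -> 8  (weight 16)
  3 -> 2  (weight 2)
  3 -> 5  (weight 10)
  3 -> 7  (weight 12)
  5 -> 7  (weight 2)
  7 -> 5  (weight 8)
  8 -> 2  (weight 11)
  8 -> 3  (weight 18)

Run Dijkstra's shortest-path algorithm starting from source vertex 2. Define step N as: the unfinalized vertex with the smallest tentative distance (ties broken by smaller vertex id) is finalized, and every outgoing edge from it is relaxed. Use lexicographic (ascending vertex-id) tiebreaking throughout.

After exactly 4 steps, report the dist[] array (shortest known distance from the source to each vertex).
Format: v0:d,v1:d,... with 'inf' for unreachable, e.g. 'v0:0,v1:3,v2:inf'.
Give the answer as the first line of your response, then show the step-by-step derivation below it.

v0:inf,v1:inf,v2:0,v3:34,v4:inf,v5:44,v6:inf,v7:46,v8:16

step 1: dist = v0:inf,v1:inf,v2:0,v3:inf,v4:inf,v5:inf,v6:inf,v7:inf,v8:16
step 2: dist = v0:inf,v1:inf,v2:0,v3:34,v4:inf,v5:inf,v6:inf,v7:inf,v8:16
step 3: dist = v0:inf,v1:inf,v2:0,v3:34,v4:inf,v5:44,v6:inf,v7:46,v8:16
step 4: dist = v0:inf,v1:inf,v2:0,v3:34,v4:inf,v5:44,v6:inf,v7:46,v8:16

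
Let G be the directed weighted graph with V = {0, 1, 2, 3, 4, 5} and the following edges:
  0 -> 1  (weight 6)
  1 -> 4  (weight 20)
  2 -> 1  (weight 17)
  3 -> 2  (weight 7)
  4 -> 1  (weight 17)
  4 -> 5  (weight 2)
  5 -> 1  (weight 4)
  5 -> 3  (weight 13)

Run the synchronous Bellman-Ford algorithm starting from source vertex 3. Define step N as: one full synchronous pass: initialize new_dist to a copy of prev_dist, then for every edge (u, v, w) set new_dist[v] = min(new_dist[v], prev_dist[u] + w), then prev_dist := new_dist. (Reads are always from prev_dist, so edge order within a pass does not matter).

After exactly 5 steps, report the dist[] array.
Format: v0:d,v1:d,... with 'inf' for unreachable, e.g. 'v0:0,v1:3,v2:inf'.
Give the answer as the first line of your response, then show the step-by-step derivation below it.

v0:inf,v1:24,v2:7,v3:0,v4:44,v5:46

step 1: dist = v0:inf,v1:inf,v2:7,v3:0,v4:inf,v5:inf
step 2: dist = v0:inf,v1:24,v2:7,v3:0,v4:inf,v5:inf
step 3: dist = v0:inf,v1:24,v2:7,v3:0,v4:44,v5:inf
step 4: dist = v0:inf,v1:24,v2:7,v3:0,v4:44,v5:46
step 5: dist = v0:inf,v1:24,v2:7,v3:0,v4:44,v5:46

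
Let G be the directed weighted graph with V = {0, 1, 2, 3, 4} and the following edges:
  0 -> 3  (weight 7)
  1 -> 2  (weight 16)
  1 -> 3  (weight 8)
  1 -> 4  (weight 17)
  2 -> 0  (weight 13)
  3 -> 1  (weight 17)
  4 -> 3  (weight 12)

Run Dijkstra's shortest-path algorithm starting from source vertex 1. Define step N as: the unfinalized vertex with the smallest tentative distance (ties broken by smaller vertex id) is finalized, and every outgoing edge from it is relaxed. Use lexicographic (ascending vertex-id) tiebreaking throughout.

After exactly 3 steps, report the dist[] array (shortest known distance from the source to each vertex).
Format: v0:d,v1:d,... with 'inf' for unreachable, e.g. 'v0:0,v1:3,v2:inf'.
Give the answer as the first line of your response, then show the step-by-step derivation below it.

v0:29,v1:0,v2:16,v3:8,v4:17

step 1: dist = v0:inf,v1:0,v2:16,v3:8,v4:17
step 2: dist = v0:inf,v1:0,v2:16,v3:8,v4:17
step 3: dist = v0:29,v1:0,v2:16,v3:8,v4:17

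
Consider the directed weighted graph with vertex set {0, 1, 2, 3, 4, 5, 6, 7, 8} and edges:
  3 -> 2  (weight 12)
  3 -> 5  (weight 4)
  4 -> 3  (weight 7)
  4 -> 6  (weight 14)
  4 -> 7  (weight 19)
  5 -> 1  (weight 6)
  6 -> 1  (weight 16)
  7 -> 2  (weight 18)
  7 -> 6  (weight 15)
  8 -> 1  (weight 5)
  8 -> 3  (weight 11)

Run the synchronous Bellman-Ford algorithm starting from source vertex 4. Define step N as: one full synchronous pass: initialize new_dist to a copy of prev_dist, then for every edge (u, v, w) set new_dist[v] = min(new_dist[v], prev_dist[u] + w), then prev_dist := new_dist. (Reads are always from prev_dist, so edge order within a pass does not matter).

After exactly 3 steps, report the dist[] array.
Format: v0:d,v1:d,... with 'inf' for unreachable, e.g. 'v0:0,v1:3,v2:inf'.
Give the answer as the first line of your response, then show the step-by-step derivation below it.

v0:inf,v1:17,v2:19,v3:7,v4:0,v5:11,v6:14,v7:19,v8:inf

step 1: dist = v0:inf,v1:inf,v2:inf,v3:7,v4:0,v5:inf,v6:14,v7:19,v8:inf
step 2: dist = v0:inf,v1:30,v2:19,v3:7,v4:0,v5:11,v6:14,v7:19,v8:inf
step 3: dist = v0:inf,v1:17,v2:19,v3:7,v4:0,v5:11,v6:14,v7:19,v8:inf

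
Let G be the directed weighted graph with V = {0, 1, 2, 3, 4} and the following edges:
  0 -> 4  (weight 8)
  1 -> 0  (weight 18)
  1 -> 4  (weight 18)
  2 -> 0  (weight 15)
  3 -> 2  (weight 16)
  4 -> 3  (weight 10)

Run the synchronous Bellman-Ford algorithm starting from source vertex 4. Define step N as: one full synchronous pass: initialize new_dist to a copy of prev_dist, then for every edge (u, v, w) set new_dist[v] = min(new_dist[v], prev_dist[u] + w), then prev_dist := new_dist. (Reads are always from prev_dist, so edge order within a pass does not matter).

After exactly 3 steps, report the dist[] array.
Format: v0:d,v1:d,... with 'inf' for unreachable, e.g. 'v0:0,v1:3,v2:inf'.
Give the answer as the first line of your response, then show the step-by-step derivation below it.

v0:41,v1:inf,v2:26,v3:10,v4:0

step 1: dist = v0:inf,v1:inf,v2:inf,v3:10,v4:0
step 2: dist = v0:inf,v1:inf,v2:26,v3:10,v4:0
step 3: dist = v0:41,v1:inf,v2:26,v3:10,v4:0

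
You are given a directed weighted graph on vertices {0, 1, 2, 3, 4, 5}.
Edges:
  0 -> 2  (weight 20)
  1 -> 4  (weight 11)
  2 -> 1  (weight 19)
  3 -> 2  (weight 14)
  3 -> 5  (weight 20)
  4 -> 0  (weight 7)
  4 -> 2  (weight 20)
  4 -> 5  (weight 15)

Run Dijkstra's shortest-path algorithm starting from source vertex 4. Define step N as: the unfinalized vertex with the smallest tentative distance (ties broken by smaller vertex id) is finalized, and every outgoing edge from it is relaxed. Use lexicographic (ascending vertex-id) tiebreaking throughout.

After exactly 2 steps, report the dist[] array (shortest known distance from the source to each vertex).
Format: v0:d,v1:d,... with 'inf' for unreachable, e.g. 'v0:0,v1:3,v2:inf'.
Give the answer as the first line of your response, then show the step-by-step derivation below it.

v0:7,v1:inf,v2:20,v3:inf,v4:0,v5:15

step 1: dist = v0:7,v1:inf,v2:20,v3:inf,v4:0,v5:15
step 2: dist = v0:7,v1:inf,v2:20,v3:inf,v4:0,v5:15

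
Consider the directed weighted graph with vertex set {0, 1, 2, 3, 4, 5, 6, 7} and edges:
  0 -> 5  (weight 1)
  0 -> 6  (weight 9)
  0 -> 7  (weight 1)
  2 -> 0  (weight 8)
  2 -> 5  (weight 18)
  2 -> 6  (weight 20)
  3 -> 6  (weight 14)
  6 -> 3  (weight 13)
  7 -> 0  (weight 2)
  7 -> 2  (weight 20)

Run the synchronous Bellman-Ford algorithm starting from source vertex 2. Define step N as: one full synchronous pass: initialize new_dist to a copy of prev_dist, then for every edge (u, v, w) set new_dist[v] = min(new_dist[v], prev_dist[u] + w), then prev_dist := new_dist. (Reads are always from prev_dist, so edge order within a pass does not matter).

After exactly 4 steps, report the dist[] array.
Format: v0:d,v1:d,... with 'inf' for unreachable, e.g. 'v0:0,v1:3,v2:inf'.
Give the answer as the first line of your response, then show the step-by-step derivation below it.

v0:8,v1:inf,v2:0,v3:30,v4:inf,v5:9,v6:17,v7:9

step 1: dist = v0:8,v1:inf,v2:0,v3:inf,v4:inf,v5:18,v6:20,v7:inf
step 2: dist = v0:8,v1:inf,v2:0,v3:33,v4:inf,v5:9,v6:17,v7:9
step 3: dist = v0:8,v1:inf,v2:0,v3:30,v4:inf,v5:9,v6:17,v7:9
step 4: dist = v0:8,v1:inf,v2:0,v3:30,v4:inf,v5:9,v6:17,v7:9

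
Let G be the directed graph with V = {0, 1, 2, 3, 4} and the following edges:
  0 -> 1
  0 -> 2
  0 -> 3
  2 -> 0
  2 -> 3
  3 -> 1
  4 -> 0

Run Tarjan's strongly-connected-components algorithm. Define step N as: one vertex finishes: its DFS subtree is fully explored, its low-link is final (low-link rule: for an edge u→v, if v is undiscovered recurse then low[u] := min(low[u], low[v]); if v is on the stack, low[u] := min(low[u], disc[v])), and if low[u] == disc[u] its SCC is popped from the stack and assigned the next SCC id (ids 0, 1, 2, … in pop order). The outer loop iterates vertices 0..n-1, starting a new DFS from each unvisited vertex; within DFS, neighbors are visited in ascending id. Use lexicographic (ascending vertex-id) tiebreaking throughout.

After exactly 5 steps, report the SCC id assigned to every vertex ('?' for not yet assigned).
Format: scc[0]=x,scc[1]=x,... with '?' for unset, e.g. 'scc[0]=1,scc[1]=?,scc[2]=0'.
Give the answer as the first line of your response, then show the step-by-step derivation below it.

scc[0]=2,scc[1]=0,scc[2]=2,scc[3]=1,scc[4]=3

step 1: low=(low[0]=0,low[1]=1,low[2]=?,low[3]=?,low[4]=?); scc=(scc[0]=?,scc[1]=0,scc[2]=?,scc[3]=?,scc[4]=?)
step 2: low=(low[0]=0,low[1]=1,low[2]=0,low[3]=3,low[4]=?); scc=(scc[0]=?,scc[1]=0,scc[2]=?,scc[3]=1,scc[4]=?)
step 3: low=(low[0]=0,low[1]=1,low[2]=0,low[3]=3,low[4]=?); scc=(scc[0]=?,scc[1]=0,scc[2]=?,scc[3]=1,scc[4]=?)
step 4: low=(low[0]=0,low[1]=1,low[2]=0,low[3]=3,low[4]=?); scc=(scc[0]=2,scc[1]=0,scc[2]=2,scc[3]=1,scc[4]=?)
step 5: low=(low[0]=0,low[1]=1,low[2]=0,low[3]=3,low[4]=4); scc=(scc[0]=2,scc[1]=0,scc[2]=2,scc[3]=1,scc[4]=3)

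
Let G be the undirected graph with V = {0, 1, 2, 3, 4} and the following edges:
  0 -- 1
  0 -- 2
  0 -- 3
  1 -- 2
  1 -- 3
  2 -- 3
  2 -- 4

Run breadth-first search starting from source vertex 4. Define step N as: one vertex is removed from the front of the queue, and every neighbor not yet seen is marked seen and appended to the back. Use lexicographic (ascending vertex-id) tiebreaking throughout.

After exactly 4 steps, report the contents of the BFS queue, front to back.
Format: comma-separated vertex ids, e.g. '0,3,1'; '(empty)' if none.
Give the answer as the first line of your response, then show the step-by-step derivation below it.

3

step 1: dequeue 4; queue=[2]; order=4
step 2: dequeue 2; queue=[0,1,3]; order=4,2
step 3: dequeue 0; queue=[1,3]; order=4,2,0
step 4: dequeue 1; queue=[3]; order=4,2,0,1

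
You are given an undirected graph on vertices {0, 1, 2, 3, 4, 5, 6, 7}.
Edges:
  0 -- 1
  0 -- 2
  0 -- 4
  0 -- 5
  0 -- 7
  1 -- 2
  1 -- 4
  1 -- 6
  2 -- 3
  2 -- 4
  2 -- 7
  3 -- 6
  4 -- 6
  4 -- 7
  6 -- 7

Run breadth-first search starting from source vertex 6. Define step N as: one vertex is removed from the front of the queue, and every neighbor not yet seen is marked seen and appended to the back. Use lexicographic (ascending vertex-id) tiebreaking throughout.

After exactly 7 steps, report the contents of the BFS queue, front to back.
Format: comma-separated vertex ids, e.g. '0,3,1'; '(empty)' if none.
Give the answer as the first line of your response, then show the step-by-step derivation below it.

5

step 1: dequeue 6; queue=[1,3,4,7]; order=6
step 2: dequeue 1; queue=[3,4,7,0,2]; order=6,1
step 3: dequeue 3; queue=[4,7,0,2]; order=6,1,3
step 4: dequeue 4; queue=[7,0,2]; order=6,1,3,4
step 5: dequeue 7; queue=[0,2]; order=6,1,3,4,7
step 6: dequeue 0; queue=[2,5]; order=6,1,3,4,7,0
step 7: dequeue 2; queue=[5]; order=6,1,3,4,7,0,2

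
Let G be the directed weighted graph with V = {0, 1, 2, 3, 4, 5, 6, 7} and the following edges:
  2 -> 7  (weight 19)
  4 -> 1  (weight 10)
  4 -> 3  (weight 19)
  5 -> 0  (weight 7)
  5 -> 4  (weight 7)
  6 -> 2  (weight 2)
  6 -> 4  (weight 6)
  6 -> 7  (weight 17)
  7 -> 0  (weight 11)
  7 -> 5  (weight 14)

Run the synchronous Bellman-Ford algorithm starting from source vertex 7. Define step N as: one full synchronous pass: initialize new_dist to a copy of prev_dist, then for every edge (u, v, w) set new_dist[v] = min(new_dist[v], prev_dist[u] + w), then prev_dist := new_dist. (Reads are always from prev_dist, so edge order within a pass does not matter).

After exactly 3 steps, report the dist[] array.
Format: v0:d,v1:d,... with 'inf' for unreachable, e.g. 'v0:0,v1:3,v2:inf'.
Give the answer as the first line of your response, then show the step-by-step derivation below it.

v0:11,v1:31,v2:inf,v3:40,v4:21,v5:14,v6:inf,v7:0

step 1: dist = v0:11,v1:inf,v2:inf,v3:inf,v4:inf,v5:14,v6:inf,v7:0
step 2: dist = v0:11,v1:inf,v2:inf,v3:inf,v4:21,v5:14,v6:inf,v7:0
step 3: dist = v0:11,v1:31,v2:inf,v3:40,v4:21,v5:14,v6:inf,v7:0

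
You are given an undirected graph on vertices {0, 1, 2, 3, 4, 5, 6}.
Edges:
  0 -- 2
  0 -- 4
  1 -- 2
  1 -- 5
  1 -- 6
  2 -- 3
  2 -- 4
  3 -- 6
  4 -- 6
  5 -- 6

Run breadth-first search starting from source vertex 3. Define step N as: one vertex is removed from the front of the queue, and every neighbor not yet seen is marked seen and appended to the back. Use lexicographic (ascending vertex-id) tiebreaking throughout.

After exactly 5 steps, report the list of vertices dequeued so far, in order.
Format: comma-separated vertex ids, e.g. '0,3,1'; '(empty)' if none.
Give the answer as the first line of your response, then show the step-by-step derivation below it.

3,2,6,0,1

step 1: dequeue 3; queue=[2,6]; order=3
step 2: dequeue 2; queue=[6,0,1,4]; order=3,2
step 3: dequeue 6; queue=[0,1,4,5]; order=3,2,6
step 4: dequeue 0; queue=[1,4,5]; order=3,2,6,0
step 5: dequeue 1; queue=[4,5]; order=3,2,6,0,1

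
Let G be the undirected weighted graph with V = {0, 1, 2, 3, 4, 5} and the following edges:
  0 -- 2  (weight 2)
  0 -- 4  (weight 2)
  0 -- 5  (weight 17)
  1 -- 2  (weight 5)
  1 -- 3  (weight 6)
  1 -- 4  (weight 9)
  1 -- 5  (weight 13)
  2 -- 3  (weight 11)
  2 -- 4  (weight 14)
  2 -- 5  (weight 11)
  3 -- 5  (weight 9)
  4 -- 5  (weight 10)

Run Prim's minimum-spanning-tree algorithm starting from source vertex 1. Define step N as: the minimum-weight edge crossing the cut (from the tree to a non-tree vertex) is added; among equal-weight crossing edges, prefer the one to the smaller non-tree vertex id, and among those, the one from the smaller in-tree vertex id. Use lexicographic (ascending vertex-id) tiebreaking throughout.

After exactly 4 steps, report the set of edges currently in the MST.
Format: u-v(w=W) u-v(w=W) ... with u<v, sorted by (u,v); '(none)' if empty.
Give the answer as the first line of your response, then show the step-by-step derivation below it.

0-2(w=2) 0-4(w=2) 1-2(w=5) 1-3(w=6)

step 1: add edge 1-2 (w=5); MST = {1-2(w=5)}
step 2: add edge 0-2 (w=2); MST = {0-2(w=2) 1-2(w=5)}
step 3: add edge 0-4 (w=2); MST = {0-2(w=2) 0-4(w=2) 1-2(w=5)}
step 4: add edge 1-3 (w=6); MST = {0-2(w=2) 0-4(w=2) 1-2(w=5) 1-3(w=6)}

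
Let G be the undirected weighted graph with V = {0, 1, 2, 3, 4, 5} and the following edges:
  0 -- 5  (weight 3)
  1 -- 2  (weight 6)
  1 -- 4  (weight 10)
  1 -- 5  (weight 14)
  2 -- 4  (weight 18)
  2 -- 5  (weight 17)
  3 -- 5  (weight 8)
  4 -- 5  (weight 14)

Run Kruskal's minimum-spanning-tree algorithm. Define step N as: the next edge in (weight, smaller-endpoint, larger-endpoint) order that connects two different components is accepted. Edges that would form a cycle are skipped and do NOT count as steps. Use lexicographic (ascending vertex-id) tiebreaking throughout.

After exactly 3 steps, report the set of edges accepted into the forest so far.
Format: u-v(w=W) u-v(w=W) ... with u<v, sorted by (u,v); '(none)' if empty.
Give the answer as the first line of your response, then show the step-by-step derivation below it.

0-5(w=3) 1-2(w=6) 3-5(w=8)

step 1: add edge 0-5 (w=3); MST = {0-5(w=3)}
step 2: add edge 1-2 (w=6); MST = {0-5(w=3) 1-2(w=6)}
step 3: add edge 3-5 (w=8); MST = {0-5(w=3) 1-2(w=6) 3-5(w=8)}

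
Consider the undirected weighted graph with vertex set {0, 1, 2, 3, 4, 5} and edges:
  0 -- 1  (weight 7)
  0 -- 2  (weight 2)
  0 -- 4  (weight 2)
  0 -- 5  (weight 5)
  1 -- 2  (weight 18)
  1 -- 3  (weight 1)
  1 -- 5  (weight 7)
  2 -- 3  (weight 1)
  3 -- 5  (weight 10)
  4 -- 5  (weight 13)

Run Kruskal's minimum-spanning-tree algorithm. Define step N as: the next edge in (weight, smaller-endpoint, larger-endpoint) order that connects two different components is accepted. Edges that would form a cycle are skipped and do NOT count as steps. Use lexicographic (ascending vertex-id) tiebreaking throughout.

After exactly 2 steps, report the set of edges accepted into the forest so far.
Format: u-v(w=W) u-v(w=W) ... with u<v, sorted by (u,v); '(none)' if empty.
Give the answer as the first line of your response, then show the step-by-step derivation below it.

1-3(w=1) 2-3(w=1)

step 1: add edge 1-3 (w=1); MST = {1-3(w=1)}
step 2: add edge 2-3 (w=1); MST = {1-3(w=1) 2-3(w=1)}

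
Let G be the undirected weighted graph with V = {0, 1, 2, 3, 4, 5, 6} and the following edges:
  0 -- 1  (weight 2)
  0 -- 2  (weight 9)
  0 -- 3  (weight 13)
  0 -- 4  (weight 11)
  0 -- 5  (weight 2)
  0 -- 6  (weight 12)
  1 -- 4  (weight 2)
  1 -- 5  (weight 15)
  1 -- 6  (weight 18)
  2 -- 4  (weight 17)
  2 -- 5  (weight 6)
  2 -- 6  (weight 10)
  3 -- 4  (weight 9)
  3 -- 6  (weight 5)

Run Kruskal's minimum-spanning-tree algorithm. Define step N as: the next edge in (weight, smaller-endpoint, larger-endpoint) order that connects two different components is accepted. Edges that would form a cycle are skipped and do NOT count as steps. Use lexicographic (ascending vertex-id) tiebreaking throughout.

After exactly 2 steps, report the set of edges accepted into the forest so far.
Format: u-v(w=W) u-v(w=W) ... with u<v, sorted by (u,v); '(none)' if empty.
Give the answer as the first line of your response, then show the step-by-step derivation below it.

0-1(w=2) 0-5(w=2)

step 1: add edge 0-1 (w=2); MST = {0-1(w=2)}
step 2: add edge 0-5 (w=2); MST = {0-1(w=2) 0-5(w=2)}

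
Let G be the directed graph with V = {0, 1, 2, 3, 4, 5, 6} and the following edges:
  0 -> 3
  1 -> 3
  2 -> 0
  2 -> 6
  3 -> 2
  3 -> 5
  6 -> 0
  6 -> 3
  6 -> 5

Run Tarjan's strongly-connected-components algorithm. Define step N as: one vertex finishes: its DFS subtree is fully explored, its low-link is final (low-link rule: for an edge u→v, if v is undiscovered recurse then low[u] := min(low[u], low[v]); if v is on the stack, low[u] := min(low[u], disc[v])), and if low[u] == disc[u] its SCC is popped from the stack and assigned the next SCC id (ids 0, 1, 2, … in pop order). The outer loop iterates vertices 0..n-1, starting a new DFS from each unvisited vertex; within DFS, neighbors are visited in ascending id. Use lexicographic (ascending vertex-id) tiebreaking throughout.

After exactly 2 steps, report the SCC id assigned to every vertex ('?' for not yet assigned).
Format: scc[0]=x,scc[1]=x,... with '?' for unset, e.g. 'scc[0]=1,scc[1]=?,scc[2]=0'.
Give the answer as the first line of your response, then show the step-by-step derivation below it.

scc[0]=?,scc[1]=?,scc[2]=?,scc[3]=?,scc[4]=?,scc[5]=0,scc[6]=?

step 1: low=(low[0]=0,low[1]=?,low[2]=0,low[3]=1,low[4]=?,low[5]=4,low[6]=0); scc=(scc[0]=?,scc[1]=?,scc[2]=?,scc[3]=?,scc[4]=?,scc[5]=0,scc[6]=?)
step 2: low=(low[0]=0,low[1]=?,low[2]=0,low[3]=1,low[4]=?,low[5]=4,low[6]=0); scc=(scc[0]=?,scc[1]=?,scc[2]=?,scc[3]=?,scc[4]=?,scc[5]=0,scc[6]=?)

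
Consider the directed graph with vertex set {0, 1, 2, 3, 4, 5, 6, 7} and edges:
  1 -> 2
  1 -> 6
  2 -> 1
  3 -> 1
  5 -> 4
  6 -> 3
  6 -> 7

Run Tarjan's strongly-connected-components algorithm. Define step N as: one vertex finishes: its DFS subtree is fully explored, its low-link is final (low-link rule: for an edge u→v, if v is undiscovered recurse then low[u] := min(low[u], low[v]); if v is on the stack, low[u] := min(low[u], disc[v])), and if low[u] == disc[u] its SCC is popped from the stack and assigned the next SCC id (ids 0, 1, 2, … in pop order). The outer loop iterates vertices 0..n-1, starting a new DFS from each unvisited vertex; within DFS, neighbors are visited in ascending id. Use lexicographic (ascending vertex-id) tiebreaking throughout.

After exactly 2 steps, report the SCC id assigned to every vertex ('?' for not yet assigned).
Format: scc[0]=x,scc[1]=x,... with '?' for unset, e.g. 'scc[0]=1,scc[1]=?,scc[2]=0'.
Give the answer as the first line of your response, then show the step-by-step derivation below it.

scc[0]=0,scc[1]=?,scc[2]=?,scc[3]=?,scc[4]=?,scc[5]=?,scc[6]=?,scc[7]=?

step 1: low=(low[0]=0,low[1]=?,low[2]=?,low[3]=?,low[4]=?,low[5]=?,low[6]=?,low[7]=?); scc=(scc[0]=0,scc[1]=?,scc[2]=?,scc[3]=?,scc[4]=?,scc[5]=?,scc[6]=?,scc[7]=?)
step 2: low=(low[0]=0,low[1]=1,low[2]=1,low[3]=?,low[4]=?,low[5]=?,low[6]=?,low[7]=?); scc=(scc[0]=0,scc[1]=?,scc[2]=?,scc[3]=?,scc[4]=?,scc[5]=?,scc[6]=?,scc[7]=?)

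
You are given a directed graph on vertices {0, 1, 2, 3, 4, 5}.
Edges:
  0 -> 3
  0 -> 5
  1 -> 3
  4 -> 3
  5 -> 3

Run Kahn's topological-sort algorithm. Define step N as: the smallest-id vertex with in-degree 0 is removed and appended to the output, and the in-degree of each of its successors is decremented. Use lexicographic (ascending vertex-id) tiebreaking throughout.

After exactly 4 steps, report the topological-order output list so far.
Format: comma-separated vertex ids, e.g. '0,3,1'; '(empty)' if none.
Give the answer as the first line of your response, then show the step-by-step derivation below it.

0,1,2,4

step 1: output 0; order=[0]; indeg=(0,0,0,3,0,0)
step 2: output 1; order=[0,1]; indeg=(0,0,0,2,0,0)
step 3: output 2; order=[0,1,2]; indeg=(0,0,0,2,0,0)
step 4: output 4; order=[0,1,2,4]; indeg=(0,0,0,1,0,0)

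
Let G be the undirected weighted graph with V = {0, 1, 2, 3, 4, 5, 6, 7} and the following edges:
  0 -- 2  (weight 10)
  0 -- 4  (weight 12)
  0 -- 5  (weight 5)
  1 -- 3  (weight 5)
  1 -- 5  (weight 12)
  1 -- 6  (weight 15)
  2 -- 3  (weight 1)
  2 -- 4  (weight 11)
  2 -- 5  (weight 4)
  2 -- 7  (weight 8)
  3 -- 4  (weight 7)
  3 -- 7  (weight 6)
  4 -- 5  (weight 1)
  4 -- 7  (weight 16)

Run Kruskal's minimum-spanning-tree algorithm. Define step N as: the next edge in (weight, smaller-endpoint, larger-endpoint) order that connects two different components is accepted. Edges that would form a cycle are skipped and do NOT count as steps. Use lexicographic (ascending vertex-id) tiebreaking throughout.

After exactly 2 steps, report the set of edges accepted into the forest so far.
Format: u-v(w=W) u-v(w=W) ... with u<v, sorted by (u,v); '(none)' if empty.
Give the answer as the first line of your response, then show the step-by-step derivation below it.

2-3(w=1) 4-5(w=1)

step 1: add edge 2-3 (w=1); MST = {2-3(w=1)}
step 2: add edge 4-5 (w=1); MST = {2-3(w=1) 4-5(w=1)}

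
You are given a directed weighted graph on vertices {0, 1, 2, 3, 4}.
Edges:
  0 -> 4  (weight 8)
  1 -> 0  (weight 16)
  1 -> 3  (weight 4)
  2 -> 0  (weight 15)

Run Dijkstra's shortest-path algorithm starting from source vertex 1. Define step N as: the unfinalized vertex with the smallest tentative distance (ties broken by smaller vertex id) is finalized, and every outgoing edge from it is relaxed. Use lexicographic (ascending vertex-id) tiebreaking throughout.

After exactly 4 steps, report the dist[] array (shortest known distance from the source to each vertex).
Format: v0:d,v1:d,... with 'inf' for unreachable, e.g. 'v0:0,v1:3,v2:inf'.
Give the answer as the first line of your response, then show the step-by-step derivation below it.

v0:16,v1:0,v2:inf,v3:4,v4:24

step 1: dist = v0:16,v1:0,v2:inf,v3:4,v4:inf
step 2: dist = v0:16,v1:0,v2:inf,v3:4,v4:inf
step 3: dist = v0:16,v1:0,v2:inf,v3:4,v4:24
step 4: dist = v0:16,v1:0,v2:inf,v3:4,v4:24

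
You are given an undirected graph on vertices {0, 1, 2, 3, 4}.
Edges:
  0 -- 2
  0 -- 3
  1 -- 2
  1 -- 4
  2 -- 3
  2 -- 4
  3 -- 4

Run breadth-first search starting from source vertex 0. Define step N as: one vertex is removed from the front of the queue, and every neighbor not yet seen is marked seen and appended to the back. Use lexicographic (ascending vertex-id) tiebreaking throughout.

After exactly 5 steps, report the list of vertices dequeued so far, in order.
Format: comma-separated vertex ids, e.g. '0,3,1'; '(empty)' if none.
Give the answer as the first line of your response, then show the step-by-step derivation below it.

0,2,3,1,4

step 1: dequeue 0; queue=[2,3]; order=0
step 2: dequeue 2; queue=[3,1,4]; order=0,2
step 3: dequeue 3; queue=[1,4]; order=0,2,3
step 4: dequeue 1; queue=[4]; order=0,2,3,1
step 5: dequeue 4; queue=[(empty)]; order=0,2,3,1,4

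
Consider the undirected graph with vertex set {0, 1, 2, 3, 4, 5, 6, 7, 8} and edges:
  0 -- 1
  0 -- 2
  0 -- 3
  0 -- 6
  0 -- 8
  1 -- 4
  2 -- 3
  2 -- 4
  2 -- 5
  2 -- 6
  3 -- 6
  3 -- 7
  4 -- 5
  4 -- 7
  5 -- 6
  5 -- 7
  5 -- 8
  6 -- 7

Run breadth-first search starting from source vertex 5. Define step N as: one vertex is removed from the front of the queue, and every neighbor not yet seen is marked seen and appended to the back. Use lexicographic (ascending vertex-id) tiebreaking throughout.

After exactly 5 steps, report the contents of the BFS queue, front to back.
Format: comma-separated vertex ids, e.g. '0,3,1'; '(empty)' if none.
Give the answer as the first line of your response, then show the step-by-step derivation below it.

8,0,3,1

step 1: dequeue 5; queue=[2,4,6,7,8]; order=5
step 2: dequeue 2; queue=[4,6,7,8,0,3]; order=5,2
step 3: dequeue 4; queue=[6,7,8,0,3,1]; order=5,2,4
step 4: dequeue 6; queue=[7,8,0,3,1]; order=5,2,4,6
step 5: dequeue 7; queue=[8,0,3,1]; order=5,2,4,6,7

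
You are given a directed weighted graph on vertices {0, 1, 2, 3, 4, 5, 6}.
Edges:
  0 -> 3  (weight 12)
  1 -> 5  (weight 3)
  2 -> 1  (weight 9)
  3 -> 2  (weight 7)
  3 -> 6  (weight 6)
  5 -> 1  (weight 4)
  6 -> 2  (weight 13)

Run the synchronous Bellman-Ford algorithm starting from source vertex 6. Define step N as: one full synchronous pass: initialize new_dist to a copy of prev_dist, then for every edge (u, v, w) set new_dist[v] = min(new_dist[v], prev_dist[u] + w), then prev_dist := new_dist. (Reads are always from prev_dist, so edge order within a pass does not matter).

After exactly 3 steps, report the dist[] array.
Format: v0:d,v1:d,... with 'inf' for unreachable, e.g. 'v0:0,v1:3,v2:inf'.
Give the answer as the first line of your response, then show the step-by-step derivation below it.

v0:inf,v1:22,v2:13,v3:inf,v4:inf,v5:25,v6:0

step 1: dist = v0:inf,v1:inf,v2:13,v3:inf,v4:inf,v5:inf,v6:0
step 2: dist = v0:inf,v1:22,v2:13,v3:inf,v4:inf,v5:inf,v6:0
step 3: dist = v0:inf,v1:22,v2:13,v3:inf,v4:inf,v5:25,v6:0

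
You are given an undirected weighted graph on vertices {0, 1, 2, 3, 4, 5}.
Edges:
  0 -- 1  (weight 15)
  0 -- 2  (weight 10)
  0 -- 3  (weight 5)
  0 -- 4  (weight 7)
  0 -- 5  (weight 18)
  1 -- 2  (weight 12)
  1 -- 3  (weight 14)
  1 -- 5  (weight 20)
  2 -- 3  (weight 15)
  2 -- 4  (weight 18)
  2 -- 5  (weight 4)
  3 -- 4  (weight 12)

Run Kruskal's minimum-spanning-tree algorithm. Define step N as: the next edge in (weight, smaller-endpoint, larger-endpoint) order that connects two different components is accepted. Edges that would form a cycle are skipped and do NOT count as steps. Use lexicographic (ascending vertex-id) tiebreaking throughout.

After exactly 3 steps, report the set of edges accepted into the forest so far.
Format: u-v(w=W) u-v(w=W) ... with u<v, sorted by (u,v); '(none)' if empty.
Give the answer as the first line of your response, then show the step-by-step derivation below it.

0-3(w=5) 0-4(w=7) 2-5(w=4)

step 1: add edge 2-5 (w=4); MST = {2-5(w=4)}
step 2: add edge 0-3 (w=5); MST = {0-3(w=5) 2-5(w=4)}
step 3: add edge 0-4 (w=7); MST = {0-3(w=5) 0-4(w=7) 2-5(w=4)}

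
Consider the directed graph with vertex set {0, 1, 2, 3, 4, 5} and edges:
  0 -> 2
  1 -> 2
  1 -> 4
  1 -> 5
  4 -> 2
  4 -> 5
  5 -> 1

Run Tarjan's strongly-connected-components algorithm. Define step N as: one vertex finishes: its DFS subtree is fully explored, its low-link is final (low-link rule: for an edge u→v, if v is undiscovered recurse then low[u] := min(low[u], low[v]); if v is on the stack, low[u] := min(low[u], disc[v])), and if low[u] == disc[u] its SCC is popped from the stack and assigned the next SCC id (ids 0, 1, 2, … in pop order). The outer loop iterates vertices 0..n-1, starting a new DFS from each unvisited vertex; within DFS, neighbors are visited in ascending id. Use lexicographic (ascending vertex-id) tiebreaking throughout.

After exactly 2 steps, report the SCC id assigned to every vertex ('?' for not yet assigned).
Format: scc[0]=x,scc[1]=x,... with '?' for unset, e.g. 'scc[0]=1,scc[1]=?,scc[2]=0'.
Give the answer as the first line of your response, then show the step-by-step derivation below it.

scc[0]=1,scc[1]=?,scc[2]=0,scc[3]=?,scc[4]=?,scc[5]=?

step 1: low=(low[0]=0,low[1]=?,low[2]=1,low[3]=?,low[4]=?,low[5]=?); scc=(scc[0]=?,scc[1]=?,scc[2]=0,scc[3]=?,scc[4]=?,scc[5]=?)
step 2: low=(low[0]=0,low[1]=?,low[2]=1,low[3]=?,low[4]=?,low[5]=?); scc=(scc[0]=1,scc[1]=?,scc[2]=0,scc[3]=?,scc[4]=?,scc[5]=?)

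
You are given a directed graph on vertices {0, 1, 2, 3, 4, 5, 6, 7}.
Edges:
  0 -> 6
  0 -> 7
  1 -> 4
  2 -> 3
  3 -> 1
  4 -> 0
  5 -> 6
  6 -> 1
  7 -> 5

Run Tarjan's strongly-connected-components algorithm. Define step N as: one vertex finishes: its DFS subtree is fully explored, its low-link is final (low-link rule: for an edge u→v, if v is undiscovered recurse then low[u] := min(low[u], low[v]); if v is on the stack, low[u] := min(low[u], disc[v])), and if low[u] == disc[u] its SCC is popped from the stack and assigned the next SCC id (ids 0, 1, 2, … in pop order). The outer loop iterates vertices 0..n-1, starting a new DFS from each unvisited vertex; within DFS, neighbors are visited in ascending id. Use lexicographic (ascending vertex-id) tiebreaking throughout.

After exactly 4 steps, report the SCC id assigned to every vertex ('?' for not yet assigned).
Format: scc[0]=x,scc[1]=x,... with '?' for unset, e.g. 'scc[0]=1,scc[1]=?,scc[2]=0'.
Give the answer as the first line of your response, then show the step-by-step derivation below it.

scc[0]=?,scc[1]=?,scc[2]=?,scc[3]=?,scc[4]=?,scc[5]=?,scc[6]=?,scc[7]=?

step 1: low=(low[0]=0,low[1]=2,low[2]=?,low[3]=?,low[4]=0,low[5]=?,low[6]=1,low[7]=?); scc=(scc[0]=?,scc[1]=?,scc[2]=?,scc[3]=?,scc[4]=?,scc[5]=?,scc[6]=?,scc[7]=?)
step 2: low=(low[0]=0,low[1]=0,low[2]=?,low[3]=?,low[4]=0,low[5]=?,low[6]=1,low[7]=?); scc=(scc[0]=?,scc[1]=?,scc[2]=?,scc[3]=?,scc[4]=?,scc[5]=?,scc[6]=?,scc[7]=?)
step 3: low=(low[0]=0,low[1]=0,low[2]=?,low[3]=?,low[4]=0,low[5]=?,low[6]=0,low[7]=?); scc=(scc[0]=?,scc[1]=?,scc[2]=?,scc[3]=?,scc[4]=?,scc[5]=?,scc[6]=?,scc[7]=?)
step 4: low=(low[0]=0,low[1]=0,low[2]=?,low[3]=?,low[4]=0,low[5]=1,low[6]=0,low[7]=4); scc=(scc[0]=?,scc[1]=?,scc[2]=?,scc[3]=?,scc[4]=?,scc[5]=?,scc[6]=?,scc[7]=?)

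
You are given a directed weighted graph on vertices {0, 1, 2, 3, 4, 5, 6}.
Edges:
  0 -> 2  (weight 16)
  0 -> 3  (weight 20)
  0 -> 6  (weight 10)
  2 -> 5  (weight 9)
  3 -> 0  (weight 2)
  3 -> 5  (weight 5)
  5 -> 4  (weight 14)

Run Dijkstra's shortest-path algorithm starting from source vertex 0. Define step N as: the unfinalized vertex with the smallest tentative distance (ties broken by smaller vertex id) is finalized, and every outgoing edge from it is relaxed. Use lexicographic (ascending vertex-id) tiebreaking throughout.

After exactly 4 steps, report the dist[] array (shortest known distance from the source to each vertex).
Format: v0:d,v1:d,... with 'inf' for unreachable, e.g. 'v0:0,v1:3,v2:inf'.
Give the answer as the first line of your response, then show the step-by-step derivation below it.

v0:0,v1:inf,v2:16,v3:20,v4:inf,v5:25,v6:10

step 1: dist = v0:0,v1:inf,v2:16,v3:20,v4:inf,v5:inf,v6:10
step 2: dist = v0:0,v1:inf,v2:16,v3:20,v4:inf,v5:inf,v6:10
step 3: dist = v0:0,v1:inf,v2:16,v3:20,v4:inf,v5:25,v6:10
step 4: dist = v0:0,v1:inf,v2:16,v3:20,v4:inf,v5:25,v6:10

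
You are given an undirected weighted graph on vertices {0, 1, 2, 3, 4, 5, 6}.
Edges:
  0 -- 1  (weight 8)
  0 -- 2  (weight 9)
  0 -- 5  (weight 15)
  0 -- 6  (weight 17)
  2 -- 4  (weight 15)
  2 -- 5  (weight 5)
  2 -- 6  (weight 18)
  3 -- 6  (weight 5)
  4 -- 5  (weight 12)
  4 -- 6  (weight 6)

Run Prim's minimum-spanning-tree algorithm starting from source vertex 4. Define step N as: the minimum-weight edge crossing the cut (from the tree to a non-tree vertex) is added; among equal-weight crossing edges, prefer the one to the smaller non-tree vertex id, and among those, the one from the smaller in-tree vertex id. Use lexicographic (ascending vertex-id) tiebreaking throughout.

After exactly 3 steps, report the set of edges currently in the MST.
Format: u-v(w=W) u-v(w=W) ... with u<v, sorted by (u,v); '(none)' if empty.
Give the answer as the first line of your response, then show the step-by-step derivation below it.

3-6(w=5) 4-5(w=12) 4-6(w=6)

step 1: add edge 4-6 (w=6); MST = {4-6(w=6)}
step 2: add edge 3-6 (w=5); MST = {3-6(w=5) 4-6(w=6)}
step 3: add edge 4-5 (w=12); MST = {3-6(w=5) 4-5(w=12) 4-6(w=6)}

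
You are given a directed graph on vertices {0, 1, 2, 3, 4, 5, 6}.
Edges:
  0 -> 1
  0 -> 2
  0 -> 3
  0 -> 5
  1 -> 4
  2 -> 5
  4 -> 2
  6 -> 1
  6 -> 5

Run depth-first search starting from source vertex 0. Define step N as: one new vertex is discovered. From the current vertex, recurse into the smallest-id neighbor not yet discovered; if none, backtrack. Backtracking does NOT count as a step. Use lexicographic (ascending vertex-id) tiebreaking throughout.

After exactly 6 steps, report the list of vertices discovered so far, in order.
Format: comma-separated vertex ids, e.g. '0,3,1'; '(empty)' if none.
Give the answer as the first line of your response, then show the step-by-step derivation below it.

0,1,4,2,5,3

step 1: discover 0; path=0; order=0
step 2: discover 1; path=0>1; order=0,1
step 3: discover 4; path=0>1>4; order=0,1,4
step 4: discover 2; path=0>1>4>2; order=0,1,4,2
step 5: discover 5; path=0>1>4>2>5; order=0,1,4,2,5
step 6: discover 3; path=0>3; order=0,1,4,2,5,3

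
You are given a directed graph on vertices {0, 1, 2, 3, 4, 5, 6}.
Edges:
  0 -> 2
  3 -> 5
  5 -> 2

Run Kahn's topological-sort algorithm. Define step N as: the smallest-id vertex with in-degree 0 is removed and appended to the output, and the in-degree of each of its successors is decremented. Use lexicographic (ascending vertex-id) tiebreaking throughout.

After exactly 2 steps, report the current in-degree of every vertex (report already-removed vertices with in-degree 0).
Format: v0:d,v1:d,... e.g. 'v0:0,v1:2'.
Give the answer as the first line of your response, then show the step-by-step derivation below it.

v0:0,v1:0,v2:1,v3:0,v4:0,v5:1,v6:0

step 1: output 0; order=[0]; indeg=(0,0,1,0,0,1,0)
step 2: output 1; order=[0,1]; indeg=(0,0,1,0,0,1,0)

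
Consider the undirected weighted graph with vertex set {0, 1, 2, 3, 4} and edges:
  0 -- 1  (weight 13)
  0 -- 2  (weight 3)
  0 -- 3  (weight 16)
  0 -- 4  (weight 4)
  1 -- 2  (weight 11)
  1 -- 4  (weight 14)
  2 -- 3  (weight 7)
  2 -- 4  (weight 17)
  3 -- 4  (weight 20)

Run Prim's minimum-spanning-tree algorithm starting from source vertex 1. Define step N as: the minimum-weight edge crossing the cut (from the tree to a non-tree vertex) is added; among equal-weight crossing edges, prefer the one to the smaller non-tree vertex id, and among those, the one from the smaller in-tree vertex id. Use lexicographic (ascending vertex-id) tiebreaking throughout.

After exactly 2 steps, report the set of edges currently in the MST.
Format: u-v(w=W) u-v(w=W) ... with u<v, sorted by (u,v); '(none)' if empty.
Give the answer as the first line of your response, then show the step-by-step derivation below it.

0-2(w=3) 1-2(w=11)

step 1: add edge 1-2 (w=11); MST = {1-2(w=11)}
step 2: add edge 0-2 (w=3); MST = {0-2(w=3) 1-2(w=11)}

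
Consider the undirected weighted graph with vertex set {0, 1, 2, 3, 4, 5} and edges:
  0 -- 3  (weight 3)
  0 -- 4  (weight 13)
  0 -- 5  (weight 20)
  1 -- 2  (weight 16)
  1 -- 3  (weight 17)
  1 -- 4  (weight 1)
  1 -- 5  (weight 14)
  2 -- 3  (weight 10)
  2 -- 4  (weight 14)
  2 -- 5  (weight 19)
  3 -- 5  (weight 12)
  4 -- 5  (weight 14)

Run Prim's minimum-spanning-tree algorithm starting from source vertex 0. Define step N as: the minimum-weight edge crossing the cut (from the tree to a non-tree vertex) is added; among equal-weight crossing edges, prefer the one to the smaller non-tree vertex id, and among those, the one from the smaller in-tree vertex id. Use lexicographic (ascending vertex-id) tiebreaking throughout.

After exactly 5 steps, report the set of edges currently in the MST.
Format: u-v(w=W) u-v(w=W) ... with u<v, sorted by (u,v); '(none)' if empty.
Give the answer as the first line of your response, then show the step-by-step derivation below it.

0-3(w=3) 0-4(w=13) 1-4(w=1) 2-3(w=10) 3-5(w=12)

step 1: add edge 0-3 (w=3); MST = {0-3(w=3)}
step 2: add edge 2-3 (w=10); MST = {0-3(w=3) 2-3(w=10)}
step 3: add edge 3-5 (w=12); MST = {0-3(w=3) 2-3(w=10) 3-5(w=12)}
step 4: add edge 0-4 (w=13); MST = {0-3(w=3) 0-4(w=13) 2-3(w=10) 3-5(w=12)}
step 5: add edge 1-4 (w=1); MST = {0-3(w=3) 0-4(w=13) 1-4(w=1) 2-3(w=10) 3-5(w=12)}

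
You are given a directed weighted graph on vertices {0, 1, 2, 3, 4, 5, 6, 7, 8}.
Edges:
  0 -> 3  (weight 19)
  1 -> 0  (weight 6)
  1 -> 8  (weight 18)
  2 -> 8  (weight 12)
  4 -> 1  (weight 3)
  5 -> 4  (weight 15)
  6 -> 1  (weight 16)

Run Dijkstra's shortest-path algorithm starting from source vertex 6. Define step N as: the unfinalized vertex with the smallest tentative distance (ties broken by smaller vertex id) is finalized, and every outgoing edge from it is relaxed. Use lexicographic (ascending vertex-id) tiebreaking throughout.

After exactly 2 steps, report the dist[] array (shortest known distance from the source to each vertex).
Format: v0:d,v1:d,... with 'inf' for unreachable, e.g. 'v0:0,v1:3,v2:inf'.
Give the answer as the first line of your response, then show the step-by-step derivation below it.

v0:22,v1:16,v2:inf,v3:inf,v4:inf,v5:inf,v6:0,v7:inf,v8:34

step 1: dist = v0:inf,v1:16,v2:inf,v3:inf,v4:inf,v5:inf,v6:0,v7:inf,v8:inf
step 2: dist = v0:22,v1:16,v2:inf,v3:inf,v4:inf,v5:inf,v6:0,v7:inf,v8:34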